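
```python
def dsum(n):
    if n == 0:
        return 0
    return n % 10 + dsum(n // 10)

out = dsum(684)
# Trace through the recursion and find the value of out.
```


dsum(684)
= 4 + dsum(68)
= 4 + 8 + dsum(6)
= 4 + 8 + 6 + dsum(0)
= 4 + 8 + 6 + 0
= 18


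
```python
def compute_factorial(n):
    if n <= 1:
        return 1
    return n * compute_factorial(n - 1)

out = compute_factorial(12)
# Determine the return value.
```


compute_factorial(12)
= 12 * compute_factorial(11)
= 12 * 11 * compute_factorial(10)
= 12 * 11 * 10 * compute_factorial(9)
= 12 * 11 * 10 * 9 * compute_factorial(8)
= 12 * 11 * 10 * 9 * 8 * compute_factorial(7)
= 12 * 11 * 10 * 9 * 8 * 7 * compute_factorial(6)
= 12 * 11 * 10 * 9 * 8 * 7 * 6 * compute_factorial(5)
= 12 * 11 * 10 * 9 * 8 * 7 * 6 * 5 * compute_factorial(4)
= 12 * 11 * 10 * 9 * 8 * 7 * 6 * 5 * 4 * compute_factorial(3)
= 12 * 11 * 10 * 9 * 8 * 7 * 6 * 5 * 4 * 3 * compute_factorial(2)
= 12 * 11 * 10 * 9 * 8 * 7 * 6 * 5 * 4 * 3 * 2 * compute_factorial(1)
= 12 * 11 * 10 * 9 * 8 * 7 * 6 * 5 * 4 * 3 * 2 * 1
= 479001600


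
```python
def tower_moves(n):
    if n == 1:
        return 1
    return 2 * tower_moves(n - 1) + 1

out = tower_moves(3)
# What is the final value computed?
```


tower_moves(3)
= 2 * tower_moves(2) + 1
= 2 * (2 * tower_moves(1) + 1) + 1
Now compute bottom-up:
tower_moves(1) = 1
tower_moves(2) = 2 * 1 + 1 = 3
tower_moves(3) = 2 * 3 + 1 = 7
= 7


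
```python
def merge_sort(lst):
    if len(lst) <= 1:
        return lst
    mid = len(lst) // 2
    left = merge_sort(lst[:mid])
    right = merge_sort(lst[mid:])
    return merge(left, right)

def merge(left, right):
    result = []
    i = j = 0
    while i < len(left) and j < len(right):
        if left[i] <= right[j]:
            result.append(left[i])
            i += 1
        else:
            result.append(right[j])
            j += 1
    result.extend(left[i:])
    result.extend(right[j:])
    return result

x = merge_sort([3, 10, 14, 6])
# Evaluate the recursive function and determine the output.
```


merge_sort([3, 10, 14, 6])
Split into [3, 10] and [14, 6]
Left sorted: [3, 10]
Right sorted: [6, 14]
Merge [3, 10] and [6, 14]
= [3, 6, 10, 14]


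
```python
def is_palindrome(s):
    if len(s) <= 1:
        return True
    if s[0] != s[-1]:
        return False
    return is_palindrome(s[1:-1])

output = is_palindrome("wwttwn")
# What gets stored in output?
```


is_palindrome("wwttwn")
"wwttwn": s[0]='w' != s[-1]='n' -> False
= False


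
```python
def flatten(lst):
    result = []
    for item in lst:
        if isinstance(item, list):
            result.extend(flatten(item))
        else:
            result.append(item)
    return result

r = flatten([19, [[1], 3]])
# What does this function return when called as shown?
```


flatten([19, [[1], 3]])
Processing each element:
  19 is not a list -> append 19
  [[1], 3] is a list -> flatten recursively -> [1, 3]
= [19, 1, 3]


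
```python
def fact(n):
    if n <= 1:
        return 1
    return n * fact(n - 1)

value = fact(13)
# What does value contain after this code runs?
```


fact(13)
= 13 * fact(12)
= 13 * 12 * fact(11)
= 13 * 12 * 11 * fact(10)
= 13 * 12 * 11 * 10 * fact(9)
= 13 * 12 * 11 * 10 * 9 * fact(8)
= 13 * 12 * 11 * 10 * 9 * 8 * fact(7)
= 13 * 12 * 11 * 10 * 9 * 8 * 7 * fact(6)
= 13 * 12 * 11 * 10 * 9 * 8 * 7 * 6 * fact(5)
= 13 * 12 * 11 * 10 * 9 * 8 * 7 * 6 * 5 * fact(4)
= 13 * 12 * 11 * 10 * 9 * 8 * 7 * 6 * 5 * 4 * fact(3)
= 13 * 12 * 11 * 10 * 9 * 8 * 7 * 6 * 5 * 4 * 3 * fact(2)
= 13 * 12 * 11 * 10 * 9 * 8 * 7 * 6 * 5 * 4 * 3 * 2 * fact(1)
= 13 * 12 * 11 * 10 * 9 * 8 * 7 * 6 * 5 * 4 * 3 * 2 * 1
= 6227020800


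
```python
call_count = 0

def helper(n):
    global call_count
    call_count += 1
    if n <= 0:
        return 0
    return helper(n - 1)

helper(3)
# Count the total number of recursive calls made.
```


helper(3) calls helper(2) calls ... calls helper(0)
Total calls: 3 + 1 (for base case) = 4


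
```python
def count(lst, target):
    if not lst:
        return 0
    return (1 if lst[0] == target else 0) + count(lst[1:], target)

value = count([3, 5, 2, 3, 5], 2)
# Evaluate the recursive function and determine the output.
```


count([3, 5, 2, 3, 5], 2)
lst[0]=3 != 2: 0 + count([5, 2, 3, 5], 2)
lst[0]=5 != 2: 0 + count([2, 3, 5], 2)
lst[0]=2 == 2: 1 + count([3, 5], 2)
lst[0]=3 != 2: 0 + count([5], 2)
lst[0]=5 != 2: 0 + count([], 2)
= 1


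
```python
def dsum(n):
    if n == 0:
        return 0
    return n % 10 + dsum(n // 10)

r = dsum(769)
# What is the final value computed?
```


dsum(769)
= 9 + dsum(76)
= 9 + 6 + dsum(7)
= 9 + 6 + 7 + dsum(0)
= 9 + 6 + 7 + 0
= 22


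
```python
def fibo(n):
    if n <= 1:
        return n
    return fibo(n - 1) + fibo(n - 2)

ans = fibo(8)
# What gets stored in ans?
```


fibo(8)
= fibo(7) + fibo(6)
= (fibo(6) + fibo(5)) + fibo(6)
Computing bottom-up: fibo(0)=0, fibo(1)=1, fibo(2)=1, fibo(3)=2, fibo(4)=3, fibo(5)=5, fibo(6)=8, fibo(7)=13, fibo(8)=21
= 21


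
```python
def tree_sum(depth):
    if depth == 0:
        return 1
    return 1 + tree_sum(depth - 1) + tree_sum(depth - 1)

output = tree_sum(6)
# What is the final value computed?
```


tree_sum(6)
= 1 + tree_sum(5) + tree_sum(5)
= 1 + 2 * tree_sum(5)
tree_sum(k) = 2^(k+1) - 1
tree_sum(0) = 1
tree_sum(1) = 3
tree_sum(2) = 7
tree_sum(3) = 15
tree_sum(4) = 31
tree_sum(6) = 2^7 - 1 = 127


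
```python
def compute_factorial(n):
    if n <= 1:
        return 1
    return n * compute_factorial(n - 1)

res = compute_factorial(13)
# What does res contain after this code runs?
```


compute_factorial(13)
= 13 * compute_factorial(12)
= 13 * 12 * compute_factorial(11)
= 13 * 12 * 11 * compute_factorial(10)
= 13 * 12 * 11 * 10 * compute_factorial(9)
= 13 * 12 * 11 * 10 * 9 * compute_factorial(8)
= 13 * 12 * 11 * 10 * 9 * 8 * compute_factorial(7)
= 13 * 12 * 11 * 10 * 9 * 8 * 7 * compute_factorial(6)
= 13 * 12 * 11 * 10 * 9 * 8 * 7 * 6 * compute_factorial(5)
= 13 * 12 * 11 * 10 * 9 * 8 * 7 * 6 * 5 * compute_factorial(4)
= 13 * 12 * 11 * 10 * 9 * 8 * 7 * 6 * 5 * 4 * compute_factorial(3)
= 13 * 12 * 11 * 10 * 9 * 8 * 7 * 6 * 5 * 4 * 3 * compute_factorial(2)
= 13 * 12 * 11 * 10 * 9 * 8 * 7 * 6 * 5 * 4 * 3 * 2 * compute_factorial(1)
= 13 * 12 * 11 * 10 * 9 * 8 * 7 * 6 * 5 * 4 * 3 * 2 * 1
= 6227020800


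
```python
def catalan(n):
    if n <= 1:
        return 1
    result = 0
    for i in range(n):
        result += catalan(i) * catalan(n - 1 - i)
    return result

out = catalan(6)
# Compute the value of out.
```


catalan(6)
= sum of catalan(i) * catalan(6-1-i) for i in 0..5
First compute sub-values bottom-up:
  catalan(0) = 1, catalan(1) = 1
  catalan(2) = 1*1 + 1*1 = 2
  catalan(3) = 1*2 + 1*1 + 2*1 = 5
  catalan(4) = 1*5 + 1*2 + 2*1 + 5*1 = 14
  catalan(5) = 1*14 + 1*5 + 2*2 + 5*1 + 14*1 = 42
Now catalan(6):
  catalan(0)*catalan(5) = 1*42 = 42
  catalan(1)*catalan(4) = 1*14 = 14
  catalan(2)*catalan(3) = 2*5 = 10
  catalan(3)*catalan(2) = 5*2 = 10
  catalan(4)*catalan(1) = 14*1 = 14
  catalan(5)*catalan(0) = 42*1 = 42
= 42 + 14 + 10 + 10 + 14 + 42
= 132


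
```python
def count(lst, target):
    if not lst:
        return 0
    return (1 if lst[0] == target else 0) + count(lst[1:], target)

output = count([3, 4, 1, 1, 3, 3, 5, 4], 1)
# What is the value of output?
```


count([3, 4, 1, 1, 3, 3, 5, 4], 1)
lst[0]=3 != 1: 0 + count([4, 1, 1, 3, 3, 5, 4], 1)
lst[0]=4 != 1: 0 + count([1, 1, 3, 3, 5, 4], 1)
lst[0]=1 == 1: 1 + count([1, 3, 3, 5, 4], 1)
lst[0]=1 == 1: 1 + count([3, 3, 5, 4], 1)
lst[0]=3 != 1: 0 + count([3, 5, 4], 1)
lst[0]=3 != 1: 0 + count([5, 4], 1)
lst[0]=5 != 1: 0 + count([4], 1)
lst[0]=4 != 1: 0 + count([], 1)
= 2


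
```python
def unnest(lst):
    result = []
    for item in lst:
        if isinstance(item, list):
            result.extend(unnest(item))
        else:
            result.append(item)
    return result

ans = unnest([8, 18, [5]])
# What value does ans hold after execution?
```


unnest([8, 18, [5]])
Processing each element:
  8 is not a list -> append 8
  18 is not a list -> append 18
  [5] is a list -> unnest recursively -> [5]
= [8, 18, 5]


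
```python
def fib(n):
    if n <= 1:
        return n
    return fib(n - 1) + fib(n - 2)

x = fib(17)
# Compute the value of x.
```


fib(17)
= fib(16) + fib(15)
= (fib(15) + fib(14)) + fib(15)
Computing bottom-up: fib(0)=0, fib(1)=1, fib(2)=1, fib(3)=2, fib(4)=3, fib(5)=5, fib(6)=8, fib(7)=13, fib(8)=21, fib(9)=34, fib(10)=55, fib(11)=89, fib(12)=144, fib(13)=233, fib(14)=377, fib(15)=610, fib(16)=987, fib(17)=1597
= 1597


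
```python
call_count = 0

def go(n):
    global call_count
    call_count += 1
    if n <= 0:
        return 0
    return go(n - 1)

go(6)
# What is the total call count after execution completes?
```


go(6) calls go(5) calls ... calls go(0)
Total calls: 6 + 1 (for base case) = 7


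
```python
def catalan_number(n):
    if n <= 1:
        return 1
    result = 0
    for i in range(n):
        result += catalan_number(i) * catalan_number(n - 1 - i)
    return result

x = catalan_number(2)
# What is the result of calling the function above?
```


catalan_number(2)
= sum of catalan_number(i) * catalan_number(2-1-i) for i in 0..1
  catalan_number(0)*catalan_number(1) = 1*1 = 1
  catalan_number(1)*catalan_number(0) = 1*1 = 1
= 1 + 1
= 2


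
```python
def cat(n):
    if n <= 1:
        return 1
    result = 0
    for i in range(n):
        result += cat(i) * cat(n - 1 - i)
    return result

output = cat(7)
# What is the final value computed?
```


cat(7)
= sum of cat(i) * cat(7-1-i) for i in 0..6
First compute sub-values bottom-up:
  cat(0) = 1, cat(1) = 1
  cat(2) = 1*1 + 1*1 = 2
  cat(3) = 1*2 + 1*1 + 2*1 = 5
  cat(4) = 1*5 + 1*2 + 2*1 + 5*1 = 14
  cat(5) = 1*14 + 1*5 + 2*2 + 5*1 + 14*1 = 42
  cat(6) = 1*42 + 1*14 + 2*5 + 5*2 + 14*1 + 42*1 = 132
Now cat(7):
  cat(0)*cat(6) = 1*132 = 132
  cat(1)*cat(5) = 1*42 = 42
  cat(2)*cat(4) = 2*14 = 28
  cat(3)*cat(3) = 5*5 = 25
  cat(4)*cat(2) = 14*2 = 28
  cat(5)*cat(1) = 42*1 = 42
  cat(6)*cat(0) = 132*1 = 132
= 132 + 42 + 28 + 25 + 28 + 42 + 132
= 429


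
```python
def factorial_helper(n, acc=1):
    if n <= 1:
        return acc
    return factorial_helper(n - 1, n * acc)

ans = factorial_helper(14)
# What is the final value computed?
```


factorial_helper(14, 1)
= factorial_helper(13, 14 * 1) = factorial_helper(13, 14)
= factorial_helper(12, 13 * 14) = factorial_helper(12, 182)
= factorial_helper(11, 12 * 182) = factorial_helper(11, 2184)
= factorial_helper(10, 11 * 2184) = factorial_helper(10, 24024)
= factorial_helper(9, 10 * 24024) = factorial_helper(9, 240240)
= factorial_helper(8, 9 * 240240) = factorial_helper(8, 2162160)
= factorial_helper(7, 8 * 2162160) = factorial_helper(7, 17297280)
= factorial_helper(6, 7 * 17297280) = factorial_helper(6, 121080960)
= factorial_helper(5, 6 * 121080960) = factorial_helper(5, 726485760)
= factorial_helper(4, 5 * 726485760) = factorial_helper(4, 3632428800)
= factorial_helper(3, 4 * 3632428800) = factorial_helper(3, 14529715200)
= factorial_helper(2, 3 * 14529715200) = factorial_helper(2, 43589145600)
= factorial_helper(1, 2 * 43589145600) = factorial_helper(1, 87178291200)
n <= 1, return acc = 87178291200


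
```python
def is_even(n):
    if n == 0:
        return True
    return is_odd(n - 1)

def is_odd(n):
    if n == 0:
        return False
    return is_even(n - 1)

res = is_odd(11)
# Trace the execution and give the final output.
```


is_odd(11)
= is_even(10)
= is_odd(9)
= is_even(8)
= is_odd(7)
= is_even(6)
= is_odd(5)
= is_even(4)
= is_odd(3)
= is_even(2)
= is_odd(1)
= is_even(0)
n == 0: return True
= True


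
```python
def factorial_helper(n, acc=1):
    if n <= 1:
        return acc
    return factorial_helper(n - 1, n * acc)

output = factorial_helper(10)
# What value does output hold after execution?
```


factorial_helper(10, 1)
= factorial_helper(9, 10 * 1) = factorial_helper(9, 10)
= factorial_helper(8, 9 * 10) = factorial_helper(8, 90)
= factorial_helper(7, 8 * 90) = factorial_helper(7, 720)
= factorial_helper(6, 7 * 720) = factorial_helper(6, 5040)
= factorial_helper(5, 6 * 5040) = factorial_helper(5, 30240)
= factorial_helper(4, 5 * 30240) = factorial_helper(4, 151200)
= factorial_helper(3, 4 * 151200) = factorial_helper(3, 604800)
= factorial_helper(2, 3 * 604800) = factorial_helper(2, 1814400)
= factorial_helper(1, 2 * 1814400) = factorial_helper(1, 3628800)
n <= 1, return acc = 3628800


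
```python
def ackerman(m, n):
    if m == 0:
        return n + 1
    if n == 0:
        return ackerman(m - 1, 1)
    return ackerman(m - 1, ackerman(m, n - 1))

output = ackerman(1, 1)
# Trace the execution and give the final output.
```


ackerman(1, 1)
= ackerman(0, ackerman(1, 0))
First compute ackerman(1, 0) = 2
= ackerman(0, 2)
= 3


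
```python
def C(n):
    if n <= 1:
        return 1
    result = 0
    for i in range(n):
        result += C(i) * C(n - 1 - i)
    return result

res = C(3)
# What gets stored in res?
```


C(3)
= sum of C(i) * C(3-1-i) for i in 0..2
First compute sub-values bottom-up:
  C(0) = 1, C(1) = 1
  C(2) = 1*1 + 1*1 = 2
Now C(3):
  C(0)*C(2) = 1*2 = 2
  C(1)*C(1) = 1*1 = 1
  C(2)*C(0) = 2*1 = 2
= 2 + 1 + 2
= 5


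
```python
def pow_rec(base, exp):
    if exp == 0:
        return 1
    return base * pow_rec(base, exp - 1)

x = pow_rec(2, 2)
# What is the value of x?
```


pow_rec(2, 2)
= 2 * pow_rec(2, 1)
= 2 * 2 * pow_rec(2, 0)
= 2 * 2 * 1
= 4


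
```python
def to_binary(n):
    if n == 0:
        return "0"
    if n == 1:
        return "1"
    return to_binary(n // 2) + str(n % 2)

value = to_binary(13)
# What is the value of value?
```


to_binary(13)
= to_binary(6) + "1"
= to_binary(3) + "0" + "1"
= to_binary(1) + "1" + "0" + "1"
= "1" + "1" + "0" + "1"
= "1101"


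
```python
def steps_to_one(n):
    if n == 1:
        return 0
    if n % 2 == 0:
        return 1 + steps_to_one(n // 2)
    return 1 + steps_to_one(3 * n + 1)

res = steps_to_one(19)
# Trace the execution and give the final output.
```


steps_to_one(19)
19 is odd -> 3*19+1 = 58 -> steps_to_one(58)
58 is even -> steps_to_one(29)
29 is odd -> 3*29+1 = 88 -> steps_to_one(88)
88 is even -> steps_to_one(44)
44 is even -> steps_to_one(22)
22 is even -> steps_to_one(11)
11 is odd -> 3*11+1 = 34 -> steps_to_one(34)
34 is even -> steps_to_one(17)
17 is odd -> 3*17+1 = 52 -> steps_to_one(52)
52 is even -> steps_to_one(26)
26 is even -> steps_to_one(13)
13 is odd -> 3*13+1 = 40 -> steps_to_one(40)
40 is even -> steps_to_one(20)
20 is even -> steps_to_one(10)
10 is even -> steps_to_one(5)
5 is odd -> 3*5+1 = 16 -> steps_to_one(16)
16 is even -> steps_to_one(8)
8 is even -> steps_to_one(4)
4 is even -> steps_to_one(2)
2 is even -> steps_to_one(1)
Reached 1 after 20 steps
= 20


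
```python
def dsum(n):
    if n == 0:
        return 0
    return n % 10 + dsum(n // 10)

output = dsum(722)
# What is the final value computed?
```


dsum(722)
= 2 + dsum(72)
= 2 + 2 + dsum(7)
= 2 + 2 + 7 + dsum(0)
= 2 + 2 + 7 + 0
= 11


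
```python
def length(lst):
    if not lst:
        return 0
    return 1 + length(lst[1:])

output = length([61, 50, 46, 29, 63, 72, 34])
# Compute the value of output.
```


length([61, 50, 46, 29, 63, 72, 34])
= 1 + length([50, 46, 29, 63, 72, 34])
= 1 + 1 + length([46, 29, 63, 72, 34])
= 1 + 1 + 1 + length([29, 63, 72, 34])
= 1 + 1 + 1 + 1 + length([63, 72, 34])
= 1 + 1 + 1 + 1 + 1 + length([72, 34])
= 1 + 1 + 1 + 1 + 1 + 1 + length([34])
= 1 + 1 + 1 + 1 + 1 + 1 + 1 + length([])
= 1 + 1 + 1 + 1 + 1 + 1 + 1 + 0
= 7


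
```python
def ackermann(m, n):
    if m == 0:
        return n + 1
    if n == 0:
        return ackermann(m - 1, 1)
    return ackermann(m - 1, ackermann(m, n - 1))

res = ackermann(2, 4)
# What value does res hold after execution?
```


ackermann(2, 4)
= ackermann(1, ackermann(2, 3))
First compute ackermann(2, 3) = 9
= ackermann(1, 9)
= 11


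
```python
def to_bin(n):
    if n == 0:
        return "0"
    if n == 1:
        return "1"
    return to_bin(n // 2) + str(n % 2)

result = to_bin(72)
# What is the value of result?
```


to_bin(72)
= to_bin(36) + "0"
= to_bin(18) + "0" + "0"
= to_bin(9) + "0" + "0" + "0"
= to_bin(4) + "1" + "0" + "0" + "0"
= to_bin(2) + "0" + "1" + "0" + "0" + "0"
= to_bin(1) + "0" + "0" + "1" + "0" + "0" + "0"
= "1" + "0" + "0" + "1" + "0" + "0" + "0"
= "1001000"


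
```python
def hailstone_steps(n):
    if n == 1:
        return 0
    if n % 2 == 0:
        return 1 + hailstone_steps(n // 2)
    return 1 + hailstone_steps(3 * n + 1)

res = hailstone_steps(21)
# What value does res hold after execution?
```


hailstone_steps(21)
21 is odd -> 3*21+1 = 64 -> hailstone_steps(64)
64 is even -> hailstone_steps(32)
32 is even -> hailstone_steps(16)
16 is even -> hailstone_steps(8)
8 is even -> hailstone_steps(4)
4 is even -> hailstone_steps(2)
2 is even -> hailstone_steps(1)
Reached 1 after 7 steps
= 7


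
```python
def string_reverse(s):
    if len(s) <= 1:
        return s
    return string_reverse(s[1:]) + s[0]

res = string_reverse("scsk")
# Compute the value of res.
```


string_reverse("scsk")
= string_reverse("csk") + "s"
= string_reverse("sk") + "c" + "s"
= string_reverse("k") + "s" + "c" + "s"
= "k" + "s" + "c" + "s"
= "kscs"


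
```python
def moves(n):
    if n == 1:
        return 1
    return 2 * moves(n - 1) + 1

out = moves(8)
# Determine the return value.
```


moves(8)
= 2 * moves(7) + 1
= 2 * (2 * moves(6) + 1) + 1
= 2 * (2 * (2 * moves(5) + 1) + 1) + 1
= 2 * (2 * (2 * (2 * moves(4) + 1) + 1) + 1) + 1
= 2 * (2 * (2 * (2 * (2 * moves(3) + 1) + 1) + 1) + 1) + 1
= 2 * (2 * (2 * (2 * (2 * (2 * moves(2) + 1) + 1) + 1) + 1) + 1) + 1
= 2 * (2 * (2 * (2 * (2 * (2 * (2 * moves(1) + 1) + 1) + 1) + 1) + 1) + 1) + 1
Now compute bottom-up:
moves(1) = 1
moves(2) = 2 * 1 + 1 = 3
moves(3) = 2 * 3 + 1 = 7
moves(4) = 2 * 7 + 1 = 15
moves(5) = 2 * 15 + 1 = 31
moves(6) = 2 * 31 + 1 = 63
moves(7) = 2 * 63 + 1 = 127
moves(8) = 2 * 127 + 1 = 255
= 255


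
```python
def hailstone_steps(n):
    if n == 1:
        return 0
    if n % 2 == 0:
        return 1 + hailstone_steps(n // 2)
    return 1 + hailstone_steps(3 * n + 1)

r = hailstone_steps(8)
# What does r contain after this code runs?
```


hailstone_steps(8)
8 is even -> hailstone_steps(4)
4 is even -> hailstone_steps(2)
2 is even -> hailstone_steps(1)
Reached 1 after 3 steps
= 3


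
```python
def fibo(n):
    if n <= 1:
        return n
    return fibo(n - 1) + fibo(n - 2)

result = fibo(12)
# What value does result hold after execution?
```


fibo(12)
= fibo(11) + fibo(10)
= (fibo(10) + fibo(9)) + fibo(10)
Computing bottom-up: fibo(0)=0, fibo(1)=1, fibo(2)=1, fibo(3)=2, fibo(4)=3, fibo(5)=5, fibo(6)=8, fibo(7)=13, fibo(8)=21, fibo(9)=34, fibo(10)=55, fibo(11)=89, fibo(12)=144
= 144


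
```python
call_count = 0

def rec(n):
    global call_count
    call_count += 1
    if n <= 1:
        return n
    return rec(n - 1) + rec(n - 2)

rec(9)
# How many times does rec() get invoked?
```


rec(9) calls rec(8) and rec(7); each non-base call branches into two more.
Let C(k) = total number of calls made by rec(k), including the call to rec(k) itself.
Base cases: C(0) = 1, C(1) = 1
Recurrence: C(k) = 1 + C(k-1) + C(k-2)
  C(2) = 1 + C(1) + C(0) = 1 + 1 + 1 = 3
  C(3) = 1 + C(2) + C(1) = 1 + 3 + 1 = 5
  C(4) = 1 + C(3) + C(2) = 1 + 5 + 3 = 9
  C(5) = 1 + C(4) + C(3) = 1 + 9 + 5 = 15
  C(6) = 1 + C(5) + C(4) = 1 + 15 + 9 = 25
  C(7) = 1 + C(6) + C(5) = 1 + 25 + 15 = 41
  C(8) = 1 + C(7) + C(6) = 1 + 41 + 25 = 67
  C(9) = 1 + C(8) + C(7) = 1 + 67 + 41 = 109
Total calls = C(9) = 109


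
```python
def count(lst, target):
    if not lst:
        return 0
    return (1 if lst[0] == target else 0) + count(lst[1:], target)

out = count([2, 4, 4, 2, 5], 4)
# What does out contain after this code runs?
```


count([2, 4, 4, 2, 5], 4)
lst[0]=2 != 4: 0 + count([4, 4, 2, 5], 4)
lst[0]=4 == 4: 1 + count([4, 2, 5], 4)
lst[0]=4 == 4: 1 + count([2, 5], 4)
lst[0]=2 != 4: 0 + count([5], 4)
lst[0]=5 != 4: 0 + count([], 4)
= 2


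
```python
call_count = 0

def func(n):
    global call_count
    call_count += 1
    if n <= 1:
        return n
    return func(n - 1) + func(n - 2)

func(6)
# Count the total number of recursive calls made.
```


func(6) calls func(5) and func(4); each non-base call branches into two more.
Let C(k) = total number of calls made by func(k), including the call to func(k) itself.
Base cases: C(0) = 1, C(1) = 1
Recurrence: C(k) = 1 + C(k-1) + C(k-2)
  C(2) = 1 + C(1) + C(0) = 1 + 1 + 1 = 3
  C(3) = 1 + C(2) + C(1) = 1 + 3 + 1 = 5
  C(4) = 1 + C(3) + C(2) = 1 + 5 + 3 = 9
  C(5) = 1 + C(4) + C(3) = 1 + 9 + 5 = 15
  C(6) = 1 + C(5) + C(4) = 1 + 15 + 9 = 25
Total calls = C(6) = 25


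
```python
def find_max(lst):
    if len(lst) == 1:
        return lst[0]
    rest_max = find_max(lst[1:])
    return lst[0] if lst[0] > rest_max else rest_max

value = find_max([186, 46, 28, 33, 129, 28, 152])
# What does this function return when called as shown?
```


find_max([186, 46, 28, 33, 129, 28, 152])
= compare 186 with find_max([46, 28, 33, 129, 28, 152])
= compare 46 with find_max([28, 33, 129, 28, 152])
= compare 28 with find_max([33, 129, 28, 152])
= compare 33 with find_max([129, 28, 152])
= compare 129 with find_max([28, 152])
= compare 28 with find_max([152])
Base: find_max([152]) = 152
compare 28 with 152: max = 152
compare 129 with 152: max = 152
compare 33 with 152: max = 152
compare 28 with 152: max = 152
compare 46 with 152: max = 152
compare 186 with 152: max = 186
= 186


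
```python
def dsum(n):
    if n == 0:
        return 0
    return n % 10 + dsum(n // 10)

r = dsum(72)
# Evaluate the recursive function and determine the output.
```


dsum(72)
= 2 + dsum(7)
= 2 + 7 + dsum(0)
= 2 + 7 + 0
= 9


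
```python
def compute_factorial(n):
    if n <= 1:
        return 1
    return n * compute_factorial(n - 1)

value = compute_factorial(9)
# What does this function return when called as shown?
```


compute_factorial(9)
= 9 * compute_factorial(8)
= 9 * 8 * compute_factorial(7)
= 9 * 8 * 7 * compute_factorial(6)
= 9 * 8 * 7 * 6 * compute_factorial(5)
= 9 * 8 * 7 * 6 * 5 * compute_factorial(4)
= 9 * 8 * 7 * 6 * 5 * 4 * compute_factorial(3)
= 9 * 8 * 7 * 6 * 5 * 4 * 3 * compute_factorial(2)
= 9 * 8 * 7 * 6 * 5 * 4 * 3 * 2 * compute_factorial(1)
= 9 * 8 * 7 * 6 * 5 * 4 * 3 * 2 * 1
= 362880


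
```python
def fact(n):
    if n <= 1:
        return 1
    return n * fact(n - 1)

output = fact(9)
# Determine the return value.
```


fact(9)
= 9 * fact(8)
= 9 * 8 * fact(7)
= 9 * 8 * 7 * fact(6)
= 9 * 8 * 7 * 6 * fact(5)
= 9 * 8 * 7 * 6 * 5 * fact(4)
= 9 * 8 * 7 * 6 * 5 * 4 * fact(3)
= 9 * 8 * 7 * 6 * 5 * 4 * 3 * fact(2)
= 9 * 8 * 7 * 6 * 5 * 4 * 3 * 2 * fact(1)
= 9 * 8 * 7 * 6 * 5 * 4 * 3 * 2 * 1
= 362880


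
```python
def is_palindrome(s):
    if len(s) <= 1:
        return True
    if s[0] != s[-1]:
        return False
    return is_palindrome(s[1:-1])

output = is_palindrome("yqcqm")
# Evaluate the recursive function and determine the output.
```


is_palindrome("yqcqm")
"yqcqm": s[0]='y' != s[-1]='m' -> False
= False


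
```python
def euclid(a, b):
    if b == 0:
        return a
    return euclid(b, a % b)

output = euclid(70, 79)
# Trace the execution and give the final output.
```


euclid(70, 79)
= euclid(79, 70 % 79) = euclid(79, 70)
= euclid(70, 79 % 70) = euclid(70, 9)
= euclid(9, 70 % 9) = euclid(9, 7)
= euclid(7, 9 % 7) = euclid(7, 2)
= euclid(2, 7 % 2) = euclid(2, 1)
= euclid(1, 2 % 1) = euclid(1, 0)
b == 0, return a = 1


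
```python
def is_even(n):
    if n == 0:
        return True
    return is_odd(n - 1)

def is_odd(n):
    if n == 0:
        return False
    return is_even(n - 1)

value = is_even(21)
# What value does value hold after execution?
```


is_even(21)
= is_odd(20)
= is_even(19)
= is_odd(18)
= is_even(17)
= is_odd(16)
= is_even(15)
= is_odd(14)
= is_even(13)
= is_odd(12)
= is_even(11)
= is_odd(10)
= is_even(9)
= is_odd(8)
= is_even(7)
= is_odd(6)
= is_even(5)
= is_odd(4)
= is_even(3)
= is_odd(2)
= is_even(1)
= is_odd(0)
n == 0: return False
= False


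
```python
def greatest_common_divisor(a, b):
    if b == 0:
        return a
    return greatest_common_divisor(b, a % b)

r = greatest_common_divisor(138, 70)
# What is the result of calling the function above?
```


greatest_common_divisor(138, 70)
= greatest_common_divisor(70, 138 % 70) = greatest_common_divisor(70, 68)
= greatest_common_divisor(68, 70 % 68) = greatest_common_divisor(68, 2)
= greatest_common_divisor(2, 68 % 2) = greatest_common_divisor(2, 0)
b == 0, return a = 2


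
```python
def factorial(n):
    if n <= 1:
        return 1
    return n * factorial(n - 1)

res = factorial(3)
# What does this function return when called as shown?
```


factorial(3)
= 3 * factorial(2)
= 3 * 2 * factorial(1)
= 3 * 2 * 1
= 6


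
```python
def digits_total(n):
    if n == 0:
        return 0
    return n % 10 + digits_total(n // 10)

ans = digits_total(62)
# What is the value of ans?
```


digits_total(62)
= 2 + digits_total(6)
= 2 + 6 + digits_total(0)
= 2 + 6 + 0
= 8


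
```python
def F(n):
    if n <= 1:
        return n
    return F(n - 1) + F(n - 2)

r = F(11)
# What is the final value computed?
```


F(11)
= F(10) + F(9)
= (F(9) + F(8)) + F(9)
Computing bottom-up: F(0)=0, F(1)=1, F(2)=1, F(3)=2, F(4)=3, F(5)=5, F(6)=8, F(7)=13, F(8)=21, F(9)=34, F(10)=55, F(11)=89
= 89


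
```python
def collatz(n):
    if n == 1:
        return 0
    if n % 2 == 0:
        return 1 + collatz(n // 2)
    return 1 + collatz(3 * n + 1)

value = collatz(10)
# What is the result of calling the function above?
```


collatz(10)
10 is even -> collatz(5)
5 is odd -> 3*5+1 = 16 -> collatz(16)
16 is even -> collatz(8)
8 is even -> collatz(4)
4 is even -> collatz(2)
2 is even -> collatz(1)
Reached 1 after 6 steps
= 6


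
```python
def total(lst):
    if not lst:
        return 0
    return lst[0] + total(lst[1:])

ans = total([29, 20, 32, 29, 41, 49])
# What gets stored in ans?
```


total([29, 20, 32, 29, 41, 49])
= 29 + total([20, 32, 29, 41, 49])
= 29 + 20 + total([32, 29, 41, 49])
= 29 + 20 + 32 + total([29, 41, 49])
= 29 + 20 + 32 + 29 + total([41, 49])
= 29 + 20 + 32 + 29 + 41 + total([49])
= 29 + 20 + 32 + 29 + 41 + 49 + total([])
= 29 + 20 + 32 + 29 + 41 + 49 + 0
= 200


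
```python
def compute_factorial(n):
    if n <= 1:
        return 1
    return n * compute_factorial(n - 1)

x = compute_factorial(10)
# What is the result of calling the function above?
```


compute_factorial(10)
= 10 * compute_factorial(9)
= 10 * 9 * compute_factorial(8)
= 10 * 9 * 8 * compute_factorial(7)
= 10 * 9 * 8 * 7 * compute_factorial(6)
= 10 * 9 * 8 * 7 * 6 * compute_factorial(5)
= 10 * 9 * 8 * 7 * 6 * 5 * compute_factorial(4)
= 10 * 9 * 8 * 7 * 6 * 5 * 4 * compute_factorial(3)
= 10 * 9 * 8 * 7 * 6 * 5 * 4 * 3 * compute_factorial(2)
= 10 * 9 * 8 * 7 * 6 * 5 * 4 * 3 * 2 * compute_factorial(1)
= 10 * 9 * 8 * 7 * 6 * 5 * 4 * 3 * 2 * 1
= 3628800


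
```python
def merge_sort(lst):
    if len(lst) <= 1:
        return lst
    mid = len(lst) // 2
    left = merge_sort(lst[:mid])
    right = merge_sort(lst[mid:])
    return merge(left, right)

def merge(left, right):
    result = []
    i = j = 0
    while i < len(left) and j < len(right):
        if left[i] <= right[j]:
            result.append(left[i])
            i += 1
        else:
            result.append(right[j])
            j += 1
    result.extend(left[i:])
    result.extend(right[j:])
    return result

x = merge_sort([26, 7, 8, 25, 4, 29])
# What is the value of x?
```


merge_sort([26, 7, 8, 25, 4, 29])
Split into [26, 7, 8] and [25, 4, 29]
Left sorted: [7, 8, 26]
Right sorted: [4, 25, 29]
Merge [7, 8, 26] and [4, 25, 29]
= [4, 7, 8, 25, 26, 29]


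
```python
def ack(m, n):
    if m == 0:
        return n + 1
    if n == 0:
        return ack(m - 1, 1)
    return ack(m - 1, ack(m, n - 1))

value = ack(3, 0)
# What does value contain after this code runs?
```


ack(3, 0)
n == 0: return ack(2, 1)
= ack(2, 1) = 5
= 5


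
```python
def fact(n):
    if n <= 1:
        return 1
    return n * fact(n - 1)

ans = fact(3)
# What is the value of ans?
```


fact(3)
= 3 * fact(2)
= 3 * 2 * fact(1)
= 3 * 2 * 1
= 6


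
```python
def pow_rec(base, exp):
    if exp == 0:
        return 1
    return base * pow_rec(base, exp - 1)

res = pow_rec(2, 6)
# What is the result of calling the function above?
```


pow_rec(2, 6)
= 2 * pow_rec(2, 5)
= 2 * 2 * pow_rec(2, 4)
= 2 * 2 * 2 * pow_rec(2, 3)
= 2 * 2 * 2 * 2 * pow_rec(2, 2)
= 2 * 2 * 2 * 2 * 2 * pow_rec(2, 1)
= 2 * 2 * 2 * 2 * 2 * 2 * pow_rec(2, 0)
= 2 * 2 * 2 * 2 * 2 * 2 * 1
= 64


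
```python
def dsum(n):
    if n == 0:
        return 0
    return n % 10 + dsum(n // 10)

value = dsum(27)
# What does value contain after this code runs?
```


dsum(27)
= 7 + dsum(2)
= 7 + 2 + dsum(0)
= 7 + 2 + 0
= 9


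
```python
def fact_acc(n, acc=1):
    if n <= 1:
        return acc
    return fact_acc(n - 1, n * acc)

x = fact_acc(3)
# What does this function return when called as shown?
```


fact_acc(3, 1)
= fact_acc(2, 3 * 1) = fact_acc(2, 3)
= fact_acc(1, 2 * 3) = fact_acc(1, 6)
n <= 1, return acc = 6


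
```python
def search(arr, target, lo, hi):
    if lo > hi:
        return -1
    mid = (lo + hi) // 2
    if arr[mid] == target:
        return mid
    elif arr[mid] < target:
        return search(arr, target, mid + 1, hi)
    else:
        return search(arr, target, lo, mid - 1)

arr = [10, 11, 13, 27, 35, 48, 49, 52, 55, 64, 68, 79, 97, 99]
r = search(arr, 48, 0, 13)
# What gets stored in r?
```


search(arr, 48, 0, 13)
lo=0, hi=13, mid=6, arr[mid]=49
49 > 48, search left half
lo=0, hi=5, mid=2, arr[mid]=13
13 < 48, search right half
lo=3, hi=5, mid=4, arr[mid]=35
35 < 48, search right half
lo=5, hi=5, mid=5, arr[mid]=48
arr[5] == 48, found at index 5
= 5


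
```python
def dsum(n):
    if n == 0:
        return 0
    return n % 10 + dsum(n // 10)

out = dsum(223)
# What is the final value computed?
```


dsum(223)
= 3 + dsum(22)
= 3 + 2 + dsum(2)
= 3 + 2 + 2 + dsum(0)
= 3 + 2 + 2 + 0
= 7


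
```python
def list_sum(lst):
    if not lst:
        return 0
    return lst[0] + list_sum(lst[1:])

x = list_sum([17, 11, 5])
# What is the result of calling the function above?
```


list_sum([17, 11, 5])
= 17 + list_sum([11, 5])
= 17 + 11 + list_sum([5])
= 17 + 11 + 5 + list_sum([])
= 17 + 11 + 5 + 0
= 33


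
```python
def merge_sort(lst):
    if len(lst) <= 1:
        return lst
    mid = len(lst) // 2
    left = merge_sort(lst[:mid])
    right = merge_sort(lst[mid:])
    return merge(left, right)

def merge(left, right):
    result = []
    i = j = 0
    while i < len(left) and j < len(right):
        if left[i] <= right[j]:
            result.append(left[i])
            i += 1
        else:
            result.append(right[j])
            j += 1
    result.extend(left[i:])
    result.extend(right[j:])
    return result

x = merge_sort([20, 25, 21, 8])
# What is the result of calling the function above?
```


merge_sort([20, 25, 21, 8])
Split into [20, 25] and [21, 8]
Left sorted: [20, 25]
Right sorted: [8, 21]
Merge [20, 25] and [8, 21]
= [8, 20, 21, 25]


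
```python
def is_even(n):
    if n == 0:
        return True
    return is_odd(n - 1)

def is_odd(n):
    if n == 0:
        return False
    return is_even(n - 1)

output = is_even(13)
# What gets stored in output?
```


is_even(13)
= is_odd(12)
= is_even(11)
= is_odd(10)
= is_even(9)
= is_odd(8)
= is_even(7)
= is_odd(6)
= is_even(5)
= is_odd(4)
= is_even(3)
= is_odd(2)
= is_even(1)
= is_odd(0)
n == 0: return False
= False


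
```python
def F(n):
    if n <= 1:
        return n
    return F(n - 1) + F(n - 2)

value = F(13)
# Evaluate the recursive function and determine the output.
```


F(13)
= F(12) + F(11)
= (F(11) + F(10)) + F(11)
Computing bottom-up: F(0)=0, F(1)=1, F(2)=1, F(3)=2, F(4)=3, F(5)=5, F(6)=8, F(7)=13, F(8)=21, F(9)=34, F(10)=55, F(11)=89, F(12)=144, F(13)=233
= 233


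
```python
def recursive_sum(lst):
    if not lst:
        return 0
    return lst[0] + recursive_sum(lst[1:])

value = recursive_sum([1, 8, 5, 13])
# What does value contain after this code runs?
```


recursive_sum([1, 8, 5, 13])
= 1 + recursive_sum([8, 5, 13])
= 1 + 8 + recursive_sum([5, 13])
= 1 + 8 + 5 + recursive_sum([13])
= 1 + 8 + 5 + 13 + recursive_sum([])
= 1 + 8 + 5 + 13 + 0
= 27


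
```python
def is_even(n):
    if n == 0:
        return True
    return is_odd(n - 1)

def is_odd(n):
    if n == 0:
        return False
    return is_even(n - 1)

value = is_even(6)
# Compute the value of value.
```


is_even(6)
= is_odd(5)
= is_even(4)
= is_odd(3)
= is_even(2)
= is_odd(1)
= is_even(0)
n == 0: return True
= True


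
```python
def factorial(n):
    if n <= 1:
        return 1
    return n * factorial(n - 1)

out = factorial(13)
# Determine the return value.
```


factorial(13)
= 13 * factorial(12)
= 13 * 12 * factorial(11)
= 13 * 12 * 11 * factorial(10)
= 13 * 12 * 11 * 10 * factorial(9)
= 13 * 12 * 11 * 10 * 9 * factorial(8)
= 13 * 12 * 11 * 10 * 9 * 8 * factorial(7)
= 13 * 12 * 11 * 10 * 9 * 8 * 7 * factorial(6)
= 13 * 12 * 11 * 10 * 9 * 8 * 7 * 6 * factorial(5)
= 13 * 12 * 11 * 10 * 9 * 8 * 7 * 6 * 5 * factorial(4)
= 13 * 12 * 11 * 10 * 9 * 8 * 7 * 6 * 5 * 4 * factorial(3)
= 13 * 12 * 11 * 10 * 9 * 8 * 7 * 6 * 5 * 4 * 3 * factorial(2)
= 13 * 12 * 11 * 10 * 9 * 8 * 7 * 6 * 5 * 4 * 3 * 2 * factorial(1)
= 13 * 12 * 11 * 10 * 9 * 8 * 7 * 6 * 5 * 4 * 3 * 2 * 1
= 6227020800


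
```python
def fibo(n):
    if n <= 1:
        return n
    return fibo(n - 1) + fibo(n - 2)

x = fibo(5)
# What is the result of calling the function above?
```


fibo(5)
= fibo(4) + fibo(3)
= (fibo(3) + fibo(2)) + fibo(3)
Computing bottom-up: fibo(0)=0, fibo(1)=1, fibo(2)=1, fibo(3)=2, fibo(4)=3, fibo(5)=5
= 5


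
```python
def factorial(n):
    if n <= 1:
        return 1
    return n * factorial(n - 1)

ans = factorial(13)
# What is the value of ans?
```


factorial(13)
= 13 * factorial(12)
= 13 * 12 * factorial(11)
= 13 * 12 * 11 * factorial(10)
= 13 * 12 * 11 * 10 * factorial(9)
= 13 * 12 * 11 * 10 * 9 * factorial(8)
= 13 * 12 * 11 * 10 * 9 * 8 * factorial(7)
= 13 * 12 * 11 * 10 * 9 * 8 * 7 * factorial(6)
= 13 * 12 * 11 * 10 * 9 * 8 * 7 * 6 * factorial(5)
= 13 * 12 * 11 * 10 * 9 * 8 * 7 * 6 * 5 * factorial(4)
= 13 * 12 * 11 * 10 * 9 * 8 * 7 * 6 * 5 * 4 * factorial(3)
= 13 * 12 * 11 * 10 * 9 * 8 * 7 * 6 * 5 * 4 * 3 * factorial(2)
= 13 * 12 * 11 * 10 * 9 * 8 * 7 * 6 * 5 * 4 * 3 * 2 * factorial(1)
= 13 * 12 * 11 * 10 * 9 * 8 * 7 * 6 * 5 * 4 * 3 * 2 * 1
= 6227020800


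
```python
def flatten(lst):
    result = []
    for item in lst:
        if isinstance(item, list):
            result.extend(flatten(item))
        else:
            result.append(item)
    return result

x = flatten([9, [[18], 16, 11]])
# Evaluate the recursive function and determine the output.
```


flatten([9, [[18], 16, 11]])
Processing each element:
  9 is not a list -> append 9
  [[18], 16, 11] is a list -> flatten recursively -> [18, 16, 11]
= [9, 18, 16, 11]


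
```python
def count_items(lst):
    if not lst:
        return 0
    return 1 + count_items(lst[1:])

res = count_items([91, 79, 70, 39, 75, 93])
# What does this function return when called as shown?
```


count_items([91, 79, 70, 39, 75, 93])
= 1 + count_items([79, 70, 39, 75, 93])
= 1 + 1 + count_items([70, 39, 75, 93])
= 1 + 1 + 1 + count_items([39, 75, 93])
= 1 + 1 + 1 + 1 + count_items([75, 93])
= 1 + 1 + 1 + 1 + 1 + count_items([93])
= 1 + 1 + 1 + 1 + 1 + 1 + count_items([])
= 1 + 1 + 1 + 1 + 1 + 1 + 0
= 6


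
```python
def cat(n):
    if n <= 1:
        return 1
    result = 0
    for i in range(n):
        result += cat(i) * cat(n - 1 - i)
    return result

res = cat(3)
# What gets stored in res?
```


cat(3)
= sum of cat(i) * cat(3-1-i) for i in 0..2
First compute sub-values bottom-up:
  cat(0) = 1, cat(1) = 1
  cat(2) = 1*1 + 1*1 = 2
Now cat(3):
  cat(0)*cat(2) = 1*2 = 2
  cat(1)*cat(1) = 1*1 = 1
  cat(2)*cat(0) = 2*1 = 2
= 2 + 1 + 2
= 5


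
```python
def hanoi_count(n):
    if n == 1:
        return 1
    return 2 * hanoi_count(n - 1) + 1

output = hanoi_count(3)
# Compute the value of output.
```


hanoi_count(3)
= 2 * hanoi_count(2) + 1
= 2 * (2 * hanoi_count(1) + 1) + 1
Now compute bottom-up:
hanoi_count(1) = 1
hanoi_count(2) = 2 * 1 + 1 = 3
hanoi_count(3) = 2 * 3 + 1 = 7
= 7


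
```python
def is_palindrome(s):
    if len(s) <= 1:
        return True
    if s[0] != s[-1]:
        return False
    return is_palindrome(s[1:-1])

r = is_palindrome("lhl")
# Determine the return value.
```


is_palindrome("lhl")
"lhl": s[0]='l' == s[-1]='l' -> is_palindrome("h")
"h": len <= 1 -> True
= True


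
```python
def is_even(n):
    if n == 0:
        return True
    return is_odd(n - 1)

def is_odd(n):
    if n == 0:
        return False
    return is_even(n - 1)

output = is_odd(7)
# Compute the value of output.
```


is_odd(7)
= is_even(6)
= is_odd(5)
= is_even(4)
= is_odd(3)
= is_even(2)
= is_odd(1)
= is_even(0)
n == 0: return True
= True


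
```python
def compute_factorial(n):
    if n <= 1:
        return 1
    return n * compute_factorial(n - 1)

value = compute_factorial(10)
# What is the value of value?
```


compute_factorial(10)
= 10 * compute_factorial(9)
= 10 * 9 * compute_factorial(8)
= 10 * 9 * 8 * compute_factorial(7)
= 10 * 9 * 8 * 7 * compute_factorial(6)
= 10 * 9 * 8 * 7 * 6 * compute_factorial(5)
= 10 * 9 * 8 * 7 * 6 * 5 * compute_factorial(4)
= 10 * 9 * 8 * 7 * 6 * 5 * 4 * compute_factorial(3)
= 10 * 9 * 8 * 7 * 6 * 5 * 4 * 3 * compute_factorial(2)
= 10 * 9 * 8 * 7 * 6 * 5 * 4 * 3 * 2 * compute_factorial(1)
= 10 * 9 * 8 * 7 * 6 * 5 * 4 * 3 * 2 * 1
= 3628800


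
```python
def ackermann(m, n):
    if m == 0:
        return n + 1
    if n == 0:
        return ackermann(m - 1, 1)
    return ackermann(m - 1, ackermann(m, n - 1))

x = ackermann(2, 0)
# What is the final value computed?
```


ackermann(2, 0)
n == 0: return ackermann(1, 1)
= ackermann(1, 1) = 3
= 3


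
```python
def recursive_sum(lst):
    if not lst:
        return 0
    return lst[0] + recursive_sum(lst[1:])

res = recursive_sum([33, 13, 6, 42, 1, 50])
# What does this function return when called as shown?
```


recursive_sum([33, 13, 6, 42, 1, 50])
= 33 + recursive_sum([13, 6, 42, 1, 50])
= 33 + 13 + recursive_sum([6, 42, 1, 50])
= 33 + 13 + 6 + recursive_sum([42, 1, 50])
= 33 + 13 + 6 + 42 + recursive_sum([1, 50])
= 33 + 13 + 6 + 42 + 1 + recursive_sum([50])
= 33 + 13 + 6 + 42 + 1 + 50 + recursive_sum([])
= 33 + 13 + 6 + 42 + 1 + 50 + 0
= 145


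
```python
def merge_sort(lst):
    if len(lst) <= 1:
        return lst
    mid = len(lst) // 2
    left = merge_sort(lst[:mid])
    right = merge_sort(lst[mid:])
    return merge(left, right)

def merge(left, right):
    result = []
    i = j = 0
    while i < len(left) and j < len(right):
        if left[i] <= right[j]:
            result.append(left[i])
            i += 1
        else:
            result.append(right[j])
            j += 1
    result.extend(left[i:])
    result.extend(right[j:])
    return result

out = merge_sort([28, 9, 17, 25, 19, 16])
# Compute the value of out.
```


merge_sort([28, 9, 17, 25, 19, 16])
Split into [28, 9, 17] and [25, 19, 16]
Left sorted: [9, 17, 28]
Right sorted: [16, 19, 25]
Merge [9, 17, 28] and [16, 19, 25]
= [9, 16, 17, 19, 25, 28]


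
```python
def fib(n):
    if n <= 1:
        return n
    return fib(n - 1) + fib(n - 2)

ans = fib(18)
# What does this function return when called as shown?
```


fib(18)
= fib(17) + fib(16)
= (fib(16) + fib(15)) + fib(16)
Computing bottom-up: fib(0)=0, fib(1)=1, fib(2)=1, fib(3)=2, fib(4)=3, fib(5)=5, fib(6)=8, fib(7)=13, fib(8)=21, fib(9)=34, fib(10)=55, fib(11)=89, fib(12)=144, fib(13)=233, fib(14)=377, fib(15)=610, fib(16)=987, fib(17)=1597, fib(18)=2584
= 2584


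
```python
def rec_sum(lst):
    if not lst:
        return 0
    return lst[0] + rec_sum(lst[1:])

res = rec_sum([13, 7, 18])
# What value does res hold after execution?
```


rec_sum([13, 7, 18])
= 13 + rec_sum([7, 18])
= 13 + 7 + rec_sum([18])
= 13 + 7 + 18 + rec_sum([])
= 13 + 7 + 18 + 0
= 38
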